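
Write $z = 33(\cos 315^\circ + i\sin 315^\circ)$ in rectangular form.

a = r cos θ = 33 * sqrt(2)/2 = 33*sqrt(2)/2
b = r sin θ = 33 * -sqrt(2)/2 = -33*sqrt(2)/2
z = 33*sqrt(2)/2 - (33*sqrt(2)/2)i


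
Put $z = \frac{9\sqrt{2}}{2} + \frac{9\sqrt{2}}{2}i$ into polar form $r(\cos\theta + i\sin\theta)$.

r = |z| = sqrt(a^2 + b^2) = sqrt((9*sqrt(2)/2)^2 + (9*sqrt(2)/2)^2) = sqrt(81/2 + 81/2) = sqrt(81) = 9
θ = arctan(b/a) = arctan(6.364/6.364) (quadrant-adjusted) = 45°
z = 9(cos 45° + i sin 45°)


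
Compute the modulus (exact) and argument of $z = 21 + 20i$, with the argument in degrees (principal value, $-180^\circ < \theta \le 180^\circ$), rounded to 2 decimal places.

|z| = sqrt(21^2 + 20^2) = 29
arg(z) = arctan(b/a) = arctan(20/21) (quadrant-adjusted) = 43.60°


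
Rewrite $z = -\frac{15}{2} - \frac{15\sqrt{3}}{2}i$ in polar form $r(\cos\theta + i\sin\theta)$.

r = |z| = sqrt(a^2 + b^2) = sqrt((-15/2)^2 + (-15*sqrt(3)/2)^2) = sqrt(225/4 + 675/4) = sqrt(225) = 15
θ = arctan(b/a) = arctan(-12.9904/-7.5) (quadrant-adjusted) = 240°
z = 15(cos 240° + i sin 240°)


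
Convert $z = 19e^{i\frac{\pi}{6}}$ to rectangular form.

a = r cos θ = 19 * sqrt(3)/2 = 19*sqrt(3)/2
b = r sin θ = 19 * 1/2 = 19/2
z = 19*sqrt(3)/2 + (19/2)i


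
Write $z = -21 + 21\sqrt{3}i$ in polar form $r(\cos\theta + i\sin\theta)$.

r = |z| = sqrt(a^2 + b^2) = sqrt((-21)^2 + (21*sqrt(3))^2) = sqrt(441 + 1323) = sqrt(1764) = 42
θ = arctan(b/a) = arctan(36.3731/-21) (quadrant-adjusted) = 120°
z = 42(cos 120° + i sin 120°)


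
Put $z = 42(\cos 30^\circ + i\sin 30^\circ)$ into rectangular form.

a = r cos θ = 42 * sqrt(3)/2 = 21*sqrt(3)
b = r sin θ = 42 * 1/2 = 21
z = 21*sqrt(3) + 21i


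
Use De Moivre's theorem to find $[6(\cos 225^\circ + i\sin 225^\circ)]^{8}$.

By De Moivre: z^n = r^n(cos(nθ) + i sin(nθ))
= 6^8(cos(8*225°) + i sin(8*225°))
= 1679616(cos 0° + i sin 0°)
= 1679616


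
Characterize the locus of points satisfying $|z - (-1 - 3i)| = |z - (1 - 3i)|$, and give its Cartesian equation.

|z - z1| = |z - z2| means z is equidistant from z1 and z2,
i.e. the perpendicular bisector of the segment from (-1, -3) to (1, -3) (midpoint (0, -3)).
With z = x + yi, square both sides:
(x - (-1))^2 + (y - (-3))^2 = (x - 1)^2 + (y - (-3))^2
The x^2 and y^2 terms cancel: 4x + 0y = 10 - 10 = 0
Simplify: x = 0
Locus: Perpendicular bisector of the segment from (-1, -3) to (1, -3): the line x = 0


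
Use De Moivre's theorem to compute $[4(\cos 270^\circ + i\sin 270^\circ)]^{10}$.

By De Moivre: z^n = r^n(cos(nθ) + i sin(nθ))
= 4^10(cos(10*270°) + i sin(10*270°))
= 1048576(cos 180° + i sin 180°)
= -1048576


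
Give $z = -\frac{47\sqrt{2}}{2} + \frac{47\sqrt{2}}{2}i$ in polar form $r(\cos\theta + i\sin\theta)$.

r = |z| = sqrt(a^2 + b^2) = sqrt((-47*sqrt(2)/2)^2 + (47*sqrt(2)/2)^2) = sqrt(2209/2 + 2209/2) = sqrt(2209) = 47
θ = arctan(b/a) = arctan(33.234/-33.234) (quadrant-adjusted) = 135°
z = 47(cos 135° + i sin 135°)


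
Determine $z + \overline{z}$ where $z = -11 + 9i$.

z + conjugate(z) = (a + bi) + (a - bi) = 2a
= 2 * (-11) = -22


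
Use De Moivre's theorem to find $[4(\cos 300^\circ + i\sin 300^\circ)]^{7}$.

By De Moivre: z^n = r^n(cos(nθ) + i sin(nθ))
= 4^7(cos(7*300°) + i sin(7*300°))
= 16384(cos 300° + i sin 300°)
= 8192 - 8192*sqrt(3)i


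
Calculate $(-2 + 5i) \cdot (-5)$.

(a1*a2 - b1*b2) + (a1*b2 + b1*a2)i
= (10 - 0) + (0 + (-25))i
= 10 - 25i


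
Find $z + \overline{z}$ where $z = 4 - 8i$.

z + conjugate(z) = (a + bi) + (a - bi) = 2a
= 2 * 4 = 8


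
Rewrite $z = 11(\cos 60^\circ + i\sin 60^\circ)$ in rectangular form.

a = r cos θ = 11 * 1/2 = 11/2
b = r sin θ = 11 * sqrt(3)/2 = 11*sqrt(3)/2
z = 11/2 + (11*sqrt(3)/2)i


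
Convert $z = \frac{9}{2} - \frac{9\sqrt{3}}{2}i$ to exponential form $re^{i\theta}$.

r = |z| = sqrt((9/2)^2 + (-9*sqrt(3)/2)^2) = sqrt(81/4 + 243/4) = sqrt(81) = 9
θ = arctan(b/a) = arctan(-7.7942/4.5) (quadrant-adjusted) = -60° = -π/3
z = 9e^(-i*π/3)


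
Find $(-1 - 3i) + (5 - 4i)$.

(-1 + 5) + (-3 + (-4))i = 4 - 7i


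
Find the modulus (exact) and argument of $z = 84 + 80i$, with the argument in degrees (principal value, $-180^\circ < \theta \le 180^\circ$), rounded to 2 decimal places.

|z| = sqrt(84^2 + 80^2) = 116
arg(z) = arctan(b/a) = arctan(80/84) (quadrant-adjusted) = 43.60°


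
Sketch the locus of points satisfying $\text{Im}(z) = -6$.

Im(z) = y where z = x + yi; the equation y = -6 is satisfied by all points with that y-coordinate
Locus: Horizontal line y = -6


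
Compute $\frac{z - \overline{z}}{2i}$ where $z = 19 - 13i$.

z - conjugate(z) = 2bi
(z - conjugate(z))/(2i) = 2bi/(2i) = b = -13


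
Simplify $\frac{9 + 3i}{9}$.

Divisor is real, so divide each part by 9:
= 1 + (1/3)i


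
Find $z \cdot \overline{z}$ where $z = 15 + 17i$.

z * conjugate(z) = |z|^2 = a^2 + b^2
= 15^2 + 17^2 = 514


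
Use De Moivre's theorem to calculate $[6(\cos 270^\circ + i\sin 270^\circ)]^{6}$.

By De Moivre: z^n = r^n(cos(nθ) + i sin(nθ))
= 6^6(cos(6*270°) + i sin(6*270°))
= 46656(cos 180° + i sin 180°)
= -46656


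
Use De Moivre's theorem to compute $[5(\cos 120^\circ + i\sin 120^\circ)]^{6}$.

By De Moivre: z^n = r^n(cos(nθ) + i sin(nθ))
= 5^6(cos(6*120°) + i sin(6*120°))
= 15625(cos 0° + i sin 0°)
= 15625


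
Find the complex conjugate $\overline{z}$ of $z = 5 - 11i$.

If z = a + bi, then conjugate(z) = a - bi
conjugate(5 - 11i) = 5 + 11i


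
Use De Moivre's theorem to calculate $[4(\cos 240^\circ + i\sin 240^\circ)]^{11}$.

By De Moivre: z^n = r^n(cos(nθ) + i sin(nθ))
= 4^11(cos(11*240°) + i sin(11*240°))
= 4194304(cos 120° + i sin 120°)
= -2097152 + 2097152*sqrt(3)i


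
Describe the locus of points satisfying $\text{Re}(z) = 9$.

Re(z) = x where z = x + yi; the equation x = 9 is satisfied by all points with that x-coordinate
Locus: Vertical line x = 9


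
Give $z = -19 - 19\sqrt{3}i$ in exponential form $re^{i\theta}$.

r = |z| = sqrt((-19)^2 + (-19*sqrt(3))^2) = sqrt(361 + 1083) = sqrt(1444) = 38
θ = arctan(b/a) = arctan(-32.909/-19) (quadrant-adjusted) = 240° = 4π/3
z = 38e^(i*4π/3)


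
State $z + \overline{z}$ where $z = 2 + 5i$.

z + conjugate(z) = (a + bi) + (a - bi) = 2a
= 2 * 2 = 4


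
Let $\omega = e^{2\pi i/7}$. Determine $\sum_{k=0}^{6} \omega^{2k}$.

Let ζ = ω^2 = e^(2πi·2/7). Since 7 ∤ 2, ζ ≠ 1.
Sum = Σ_{k=0}^{6} ζ^k = (ζ^7 - 1)/(ζ - 1) = (ω^{2·7} - 1)/(ζ - 1) = (1 - 1)/(ζ - 1) = 0


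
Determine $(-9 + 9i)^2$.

(a + bi)^2 = a^2 - b^2 + 2abi
= (-9)^2 - 9^2 + 2*(-9)*9i
= -162i


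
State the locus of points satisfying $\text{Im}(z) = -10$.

Im(z) = y where z = x + yi; the equation y = -10 is satisfied by all points with that y-coordinate
Locus: Horizontal line y = -10


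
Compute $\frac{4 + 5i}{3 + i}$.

Multiply numerator and denominator by conjugate (3 - i):
= (4 + 5i)(3 - i) / (3^2 + 1^2)
= (17 + 11i) / 10
= 17/10 + (11/10)i


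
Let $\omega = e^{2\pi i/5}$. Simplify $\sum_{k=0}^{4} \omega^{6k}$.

Let ζ = ω^6 = e^(2πi·6/5). Since 5 ∤ 6, ζ ≠ 1.
Sum = Σ_{k=0}^{4} ζ^k = (ζ^5 - 1)/(ζ - 1) = (ω^{6·5} - 1)/(ζ - 1) = (1 - 1)/(ζ - 1) = 0


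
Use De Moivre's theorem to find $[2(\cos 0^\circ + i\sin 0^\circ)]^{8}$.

By De Moivre: z^n = r^n(cos(nθ) + i sin(nθ))
= 2^8(cos(8*0°) + i sin(8*0°))
= 256(cos 0° + i sin 0°)
= 256


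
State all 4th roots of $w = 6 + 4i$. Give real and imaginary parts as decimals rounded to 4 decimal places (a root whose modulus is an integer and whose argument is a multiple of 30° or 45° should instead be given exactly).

|w| = sqrt(52) ≈ 7.211103, arg(w) ≈ 33.690068°
Root modulus = sqrt(52)^(1/4) ≈ 1.638704
Root arguments: θ_k = (arg(w) + 360°k)/4 for k = 0, 1, ..., 3
Compute each root as (root modulus)(cos θ_k + i sin θ_k) using full-precision intermediates, then round to 4 decimal places.
Roots: 1.6210 + 0.2400i, -0.2400 + 1.6210i, -1.6210 - 0.2400i, 0.2400 - 1.6210i


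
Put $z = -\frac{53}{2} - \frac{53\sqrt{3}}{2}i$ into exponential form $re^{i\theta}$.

r = |z| = sqrt((-53/2)^2 + (-53*sqrt(3)/2)^2) = sqrt(2809/4 + 8427/4) = sqrt(2809) = 53
θ = arctan(b/a) = arctan(-45.8993/-26.5) (quadrant-adjusted) = -120° = -2π/3
z = 53e^(-i*2π/3)


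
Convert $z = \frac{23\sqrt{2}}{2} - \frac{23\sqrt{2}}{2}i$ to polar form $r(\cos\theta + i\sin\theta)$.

r = |z| = sqrt(a^2 + b^2) = sqrt((23*sqrt(2)/2)^2 + (-23*sqrt(2)/2)^2) = sqrt(529/2 + 529/2) = sqrt(529) = 23
θ = arctan(b/a) = arctan(-16.2635/16.2635) (quadrant-adjusted) = 315°
z = 23(cos 315° + i sin 315°)


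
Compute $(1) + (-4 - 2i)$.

(1 + (-4)) + (0 + (-2))i = -3 - 2i


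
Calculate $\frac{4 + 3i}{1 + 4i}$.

Multiply numerator and denominator by conjugate (1 - 4i):
= (4 + 3i)(1 - 4i) / (1^2 + 4^2)
= (16 - 13i) / 17
= 16/17 - (13/17)i


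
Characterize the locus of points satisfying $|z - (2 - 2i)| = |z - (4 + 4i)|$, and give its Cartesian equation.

|z - z1| = |z - z2| means z is equidistant from z1 and z2,
i.e. the perpendicular bisector of the segment from (2, -2) to (4, 4) (midpoint (3, 1)).
With z = x + yi, square both sides:
(x - 2)^2 + (y - (-2))^2 = (x - 4)^2 + (y - 4)^2
The x^2 and y^2 terms cancel: 4x + 12y = 32 - 8 = 24
Simplify: x + 3y = 6
Locus: Perpendicular bisector of the segment from (2, -2) to (4, 4): the line x + 3y = 6


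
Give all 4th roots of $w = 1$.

|w| = 1, arg(w) = 0°
Root modulus = 1^(1/4) = 1
Root arguments: θ_k = (0° + 360°k)/4 for k = 0, 1, ..., 3
Roots: 1, i, -1, -i


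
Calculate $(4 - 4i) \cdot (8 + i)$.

(a1*a2 - b1*b2) + (a1*b2 + b1*a2)i
= (32 - (-4)) + (4 + (-32))i
= 36 - 28i


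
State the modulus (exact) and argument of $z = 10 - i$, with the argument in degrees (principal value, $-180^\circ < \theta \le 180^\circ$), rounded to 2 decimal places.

|z| = sqrt(10^2 + (-1)^2) = sqrt(101)
arg(z) = arctan(b/a) = arctan(-1/10) (quadrant-adjusted) = -5.71°


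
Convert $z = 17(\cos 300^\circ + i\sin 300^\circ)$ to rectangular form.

a = r cos θ = 17 * 1/2 = 17/2
b = r sin θ = 17 * -sqrt(3)/2 = -17*sqrt(3)/2
z = 17/2 - (17*sqrt(3)/2)i


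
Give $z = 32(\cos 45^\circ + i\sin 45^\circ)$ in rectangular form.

a = r cos θ = 32 * sqrt(2)/2 = 16*sqrt(2)
b = r sin θ = 32 * sqrt(2)/2 = 16*sqrt(2)
z = 16*sqrt(2) + 16*sqrt(2)i


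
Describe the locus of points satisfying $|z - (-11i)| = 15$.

|z - z0| = r describes a circle centered at z0 with radius r
Here z0 = -11i and r = 15
Locus: Circle centered at (0, -11) with radius 15


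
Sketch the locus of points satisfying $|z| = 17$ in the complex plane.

|z| = 17 means sqrt(x^2 + y^2) = 17
This is a circle of radius 17 centered at the origin


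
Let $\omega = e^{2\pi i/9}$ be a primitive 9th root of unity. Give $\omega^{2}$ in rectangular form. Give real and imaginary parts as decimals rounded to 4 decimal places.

ω^2 = e^(2πi·2/9) = e^(i·4π/9)
= cos(4π/9) + i sin(4π/9)
= 0.1736 + 0.9848i


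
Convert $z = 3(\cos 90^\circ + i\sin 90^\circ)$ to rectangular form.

a = r cos θ = 3 * 0 = 0
b = r sin θ = 3 * 1 = 3
z = 3i


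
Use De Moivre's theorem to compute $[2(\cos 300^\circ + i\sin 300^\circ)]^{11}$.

By De Moivre: z^n = r^n(cos(nθ) + i sin(nθ))
= 2^11(cos(11*300°) + i sin(11*300°))
= 2048(cos 60° + i sin 60°)
= 1024 + 1024*sqrt(3)i


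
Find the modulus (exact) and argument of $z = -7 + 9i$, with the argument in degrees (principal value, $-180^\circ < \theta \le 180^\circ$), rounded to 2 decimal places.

|z| = sqrt((-7)^2 + 9^2) = sqrt(130)
arg(z) = arctan(b/a) = arctan(9/-7) (quadrant-adjusted) = 127.87°


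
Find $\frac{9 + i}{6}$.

Divisor is real, so divide each part by 6:
= 3/2 + (1/6)i


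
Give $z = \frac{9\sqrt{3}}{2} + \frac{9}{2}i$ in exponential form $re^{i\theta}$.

r = |z| = sqrt((9*sqrt(3)/2)^2 + (9/2)^2) = sqrt(243/4 + 81/4) = sqrt(81) = 9
θ = arctan(b/a) = arctan(4.5/7.7942) (quadrant-adjusted) = 30° = π/6
z = 9e^(i*π/6)


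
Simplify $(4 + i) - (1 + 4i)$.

(4 - 1) + (1 - 4)i = 3 - 3i


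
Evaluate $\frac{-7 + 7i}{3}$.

Divisor is real, so divide each part by 3:
= -7/3 + (7/3)i


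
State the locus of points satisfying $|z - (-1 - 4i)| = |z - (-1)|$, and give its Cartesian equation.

|z - z1| = |z - z2| means z is equidistant from z1 and z2,
i.e. the perpendicular bisector of the segment from (-1, -4) to (-1, 0) (midpoint (-1, -2)).
With z = x + yi, square both sides:
(x - (-1))^2 + (y - (-4))^2 = (x - (-1))^2 + (y - 0)^2
The x^2 and y^2 terms cancel: 0x + 8y = 1 - 17 = -16
Simplify: y = -2
Locus: Perpendicular bisector of the segment from (-1, -4) to (-1, 0): the line y = -2


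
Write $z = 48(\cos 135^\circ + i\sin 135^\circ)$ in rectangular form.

a = r cos θ = 48 * -sqrt(2)/2 = -24*sqrt(2)
b = r sin θ = 48 * sqrt(2)/2 = 24*sqrt(2)
z = -24*sqrt(2) + 24*sqrt(2)i


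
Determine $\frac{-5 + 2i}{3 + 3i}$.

Multiply numerator and denominator by conjugate (3 - 3i):
= (-5 + 2i)(3 - 3i) / (3^2 + 3^2)
= (-9 + 21i) / 18
Divide through by 3: (-3 + 7i) / 6
= -1/2 + (7/6)i


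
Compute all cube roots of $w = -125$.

|w| = 125, arg(w) = 180°
Root modulus = 125^(1/3) = 5
Root arguments: θ_k = (180° + 360°k)/3 for k = 0, 1, ..., 2
Roots: 5/2 + (5*sqrt(3)/2)i, -5, 5/2 - (5*sqrt(3)/2)i


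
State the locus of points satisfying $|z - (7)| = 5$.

|z - z0| = r describes a circle centered at z0 with radius r
Here z0 = 7 and r = 5
Locus: Circle centered at (7, 0) with radius 5


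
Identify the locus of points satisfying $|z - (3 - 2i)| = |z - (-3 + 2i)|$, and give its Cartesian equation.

|z - z1| = |z - z2| means z is equidistant from z1 and z2,
i.e. the perpendicular bisector of the segment from (3, -2) to (-3, 2) (midpoint (0, 0)).
With z = x + yi, square both sides:
(x - 3)^2 + (y - (-2))^2 = (x - (-3))^2 + (y - 2)^2
The x^2 and y^2 terms cancel: -12x + 8y = 13 - 13 = 0
Simplify: 3x - 2y = 0
Locus: Perpendicular bisector of the segment from (3, -2) to (-3, 2): the line 3x - 2y = 0


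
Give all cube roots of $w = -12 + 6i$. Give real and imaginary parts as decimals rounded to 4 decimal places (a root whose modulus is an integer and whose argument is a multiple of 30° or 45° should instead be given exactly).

|w| = sqrt(180) ≈ 13.416408, arg(w) ≈ 153.434949°
Root modulus = sqrt(180)^(1/3) ≈ 2.376177
Root arguments: θ_k = (arg(w) + 360°k)/3 for k = 0, 1, ..., 2
Compute each root as (root modulus)(cos θ_k + i sin θ_k) using full-precision intermediates, then round to 4 decimal places.
Roots: 1.4907 + 1.8504i, -2.3479 + 0.3658i, 0.8572 - 2.2162i


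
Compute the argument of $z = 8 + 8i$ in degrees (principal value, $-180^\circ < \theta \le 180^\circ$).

θ = arctan(b/a) = arctan(8/8) (quadrant-adjusted) = 45°


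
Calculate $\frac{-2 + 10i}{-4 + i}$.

Multiply numerator and denominator by conjugate (-4 - i):
= (-2 + 10i)(-4 - i) / ((-4)^2 + 1^2)
= (18 - 38i) / 17
= 18/17 - (38/17)i


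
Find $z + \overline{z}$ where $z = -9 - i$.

z + conjugate(z) = (a + bi) + (a - bi) = 2a
= 2 * (-9) = -18


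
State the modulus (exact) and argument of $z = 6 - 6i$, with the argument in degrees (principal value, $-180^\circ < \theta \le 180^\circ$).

|z| = sqrt(6^2 + (-6)^2) = sqrt(72)
arg(z) = arctan(b/a) = arctan(-6/6) (quadrant-adjusted) = -45°


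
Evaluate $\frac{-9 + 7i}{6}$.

Divisor is real, so divide each part by 6:
= -3/2 + (7/6)i


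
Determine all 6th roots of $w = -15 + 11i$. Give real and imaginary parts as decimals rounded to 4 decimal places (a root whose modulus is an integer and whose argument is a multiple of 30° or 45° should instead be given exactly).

|w| = sqrt(346) ≈ 18.601075, arg(w) ≈ 143.746162°
Root modulus = sqrt(346)^(1/6) ≈ 1.627757
Root arguments: θ_k = (arg(w) + 360°k)/6 for k = 0, 1, ..., 5
Compute each root as (root modulus)(cos θ_k + i sin θ_k) using full-precision intermediates, then round to 4 decimal places.
Roots: 1.4875 + 0.6610i, 0.1713 + 1.6187i, -1.3162 + 0.9577i, -1.4875 - 0.6610i, -0.1713 - 1.6187i, 1.3162 - 0.9577i


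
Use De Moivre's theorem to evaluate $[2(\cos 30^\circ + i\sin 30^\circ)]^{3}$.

By De Moivre: z^n = r^n(cos(nθ) + i sin(nθ))
= 2^3(cos(3*30°) + i sin(3*30°))
= 8(cos 90° + i sin 90°)
= 8i


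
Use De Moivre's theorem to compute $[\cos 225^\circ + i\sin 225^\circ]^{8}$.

By De Moivre: z^n = r^n(cos(nθ) + i sin(nθ))
= 1^8(cos(8*225°) + i sin(8*225°))
= 1(cos 0° + i sin 0°)
= 1


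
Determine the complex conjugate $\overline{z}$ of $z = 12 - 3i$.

If z = a + bi, then conjugate(z) = a - bi
conjugate(12 - 3i) = 12 + 3i


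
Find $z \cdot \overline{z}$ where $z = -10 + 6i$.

z * conjugate(z) = |z|^2 = a^2 + b^2
= (-10)^2 + 6^2 = 136


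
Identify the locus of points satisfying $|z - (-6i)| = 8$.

|z - z0| = r describes a circle centered at z0 with radius r
Here z0 = -6i and r = 8
Locus: Circle centered at (0, -6) with radius 8


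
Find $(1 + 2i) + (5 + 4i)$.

(1 + 5) + (2 + 4)i = 6 + 6i


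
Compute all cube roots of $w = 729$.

|w| = 729, arg(w) = 0°
Root modulus = 729^(1/3) = 9
Root arguments: θ_k = (0° + 360°k)/3 for k = 0, 1, ..., 2
Roots: 9, -9/2 + (9*sqrt(3)/2)i, -9/2 - (9*sqrt(3)/2)i


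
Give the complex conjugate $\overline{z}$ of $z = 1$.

If z = a + bi, then conjugate(z) = a - bi
conjugate(1) = 1


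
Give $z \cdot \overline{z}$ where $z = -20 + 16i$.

z * conjugate(z) = |z|^2 = a^2 + b^2
= (-20)^2 + 16^2 = 656


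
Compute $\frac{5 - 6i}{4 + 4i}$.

Multiply numerator and denominator by conjugate (4 - 4i):
= (5 - 6i)(4 - 4i) / (4^2 + 4^2)
= (-4 - 44i) / 32
Divide through by 4: (-1 - 11i) / 8
= -1/8 - (11/8)i


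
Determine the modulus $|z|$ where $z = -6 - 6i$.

|z| = sqrt(a^2 + b^2) = sqrt((-6)^2 + (-6)^2) = sqrt(72) = sqrt(72)


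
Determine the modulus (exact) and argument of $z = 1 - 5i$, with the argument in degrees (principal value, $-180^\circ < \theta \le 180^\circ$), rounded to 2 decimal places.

|z| = sqrt(1^2 + (-5)^2) = sqrt(26)
arg(z) = arctan(b/a) = arctan(-5/1) (quadrant-adjusted) = -78.69°


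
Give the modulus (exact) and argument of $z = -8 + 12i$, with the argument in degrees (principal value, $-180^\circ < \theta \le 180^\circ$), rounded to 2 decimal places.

|z| = sqrt((-8)^2 + 12^2) = sqrt(208)
arg(z) = arctan(b/a) = arctan(12/-8) (quadrant-adjusted) = 123.69°


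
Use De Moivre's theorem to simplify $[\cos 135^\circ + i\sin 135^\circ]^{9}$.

By De Moivre: z^n = r^n(cos(nθ) + i sin(nθ))
= 1^9(cos(9*135°) + i sin(9*135°))
= 1(cos 135° + i sin 135°)
= -sqrt(2)/2 + (sqrt(2)/2)i


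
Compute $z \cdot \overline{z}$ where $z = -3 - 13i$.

z * conjugate(z) = |z|^2 = a^2 + b^2
= (-3)^2 + (-13)^2 = 178


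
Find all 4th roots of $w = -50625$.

|w| = 50625, arg(w) = 180°
Root modulus = 50625^(1/4) = 15
Root arguments: θ_k = (180° + 360°k)/4 for k = 0, 1, ..., 3
Roots: 15*sqrt(2)/2 + (15*sqrt(2)/2)i, -15*sqrt(2)/2 + (15*sqrt(2)/2)i, -15*sqrt(2)/2 - (15*sqrt(2)/2)i, 15*sqrt(2)/2 - (15*sqrt(2)/2)i


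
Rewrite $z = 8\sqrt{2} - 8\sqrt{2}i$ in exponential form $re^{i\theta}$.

r = |z| = sqrt((8*sqrt(2))^2 + (-8*sqrt(2))^2) = sqrt(128 + 128) = sqrt(256) = 16
θ = arctan(b/a) = arctan(-11.3137/11.3137) (quadrant-adjusted) = -45° = -π/4
z = 16e^(-i*π/4)


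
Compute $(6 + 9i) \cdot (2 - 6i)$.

(a1*a2 - b1*b2) + (a1*b2 + b1*a2)i
= (12 - (-54)) + (-36 + 18)i
= 66 - 18i


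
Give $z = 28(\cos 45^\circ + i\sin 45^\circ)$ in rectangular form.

a = r cos θ = 28 * sqrt(2)/2 = 14*sqrt(2)
b = r sin θ = 28 * sqrt(2)/2 = 14*sqrt(2)
z = 14*sqrt(2) + 14*sqrt(2)i


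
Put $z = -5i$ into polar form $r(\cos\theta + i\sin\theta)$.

r = |z| = sqrt(a^2 + b^2) = sqrt((0)^2 + (-5)^2) = sqrt(0 + 25) = sqrt(25) = 5
a = 0 and b < 0, so z lies on the negative imaginary axis: θ = 270°
z = 5(cos 270° + i sin 270°)


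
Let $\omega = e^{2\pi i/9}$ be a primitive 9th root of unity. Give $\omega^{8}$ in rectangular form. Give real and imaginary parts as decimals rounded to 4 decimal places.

ω^8 = e^(2πi·8/9) = e^(i·16π/9)
= cos(16π/9) + i sin(16π/9)
= 0.7660 - 0.6428i


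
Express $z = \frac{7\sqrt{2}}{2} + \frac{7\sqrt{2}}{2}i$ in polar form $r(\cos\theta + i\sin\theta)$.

r = |z| = sqrt(a^2 + b^2) = sqrt((7*sqrt(2)/2)^2 + (7*sqrt(2)/2)^2) = sqrt(49/2 + 49/2) = sqrt(49) = 7
θ = arctan(b/a) = arctan(4.9497/4.9497) (quadrant-adjusted) = 45°
z = 7(cos 45° + i sin 45°)


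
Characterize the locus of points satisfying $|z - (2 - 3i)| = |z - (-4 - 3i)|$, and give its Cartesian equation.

|z - z1| = |z - z2| means z is equidistant from z1 and z2,
i.e. the perpendicular bisector of the segment from (2, -3) to (-4, -3) (midpoint (-1, -3)).
With z = x + yi, square both sides:
(x - 2)^2 + (y - (-3))^2 = (x - (-4))^2 + (y - (-3))^2
The x^2 and y^2 terms cancel: -12x + 0y = 25 - 13 = 12
Simplify: x = -1
Locus: Perpendicular bisector of the segment from (2, -3) to (-4, -3): the line x = -1


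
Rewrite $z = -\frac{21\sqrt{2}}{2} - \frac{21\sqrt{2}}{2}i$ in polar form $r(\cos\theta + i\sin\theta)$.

r = |z| = sqrt(a^2 + b^2) = sqrt((-21*sqrt(2)/2)^2 + (-21*sqrt(2)/2)^2) = sqrt(441/2 + 441/2) = sqrt(441) = 21
θ = arctan(b/a) = arctan(-14.8492/-14.8492) (quadrant-adjusted) = 225°
z = 21(cos 225° + i sin 225°)


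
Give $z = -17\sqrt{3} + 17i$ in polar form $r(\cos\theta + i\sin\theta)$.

r = |z| = sqrt(a^2 + b^2) = sqrt((-17*sqrt(3))^2 + (17)^2) = sqrt(867 + 289) = sqrt(1156) = 34
θ = arctan(b/a) = arctan(17/-29.4449) (quadrant-adjusted) = 150°
z = 34(cos 150° + i sin 150°)


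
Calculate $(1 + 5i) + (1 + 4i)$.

(1 + 1) + (5 + 4)i = 2 + 9i


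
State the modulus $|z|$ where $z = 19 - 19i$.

|z| = sqrt(a^2 + b^2) = sqrt(19^2 + (-19)^2) = sqrt(722) = sqrt(722)


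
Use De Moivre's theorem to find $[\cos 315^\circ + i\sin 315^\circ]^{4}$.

By De Moivre: z^n = r^n(cos(nθ) + i sin(nθ))
= 1^4(cos(4*315°) + i sin(4*315°))
= 1(cos 180° + i sin 180°)
= -1


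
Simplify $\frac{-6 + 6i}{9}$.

Divisor is real, so divide each part by 9:
= -2/3 + (2/3)i


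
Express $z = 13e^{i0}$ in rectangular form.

a = r cos θ = 13 * 1 = 13
b = r sin θ = 13 * 0 = 0
z = 13


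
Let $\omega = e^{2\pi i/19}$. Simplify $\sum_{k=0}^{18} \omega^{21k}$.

Let ζ = ω^21 = e^(2πi·21/19). Since 19 ∤ 21, ζ ≠ 1.
Sum = Σ_{k=0}^{18} ζ^k = (ζ^19 - 1)/(ζ - 1) = (ω^{21·19} - 1)/(ζ - 1) = (1 - 1)/(ζ - 1) = 0


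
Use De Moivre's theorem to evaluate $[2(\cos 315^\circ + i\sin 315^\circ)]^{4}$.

By De Moivre: z^n = r^n(cos(nθ) + i sin(nθ))
= 2^4(cos(4*315°) + i sin(4*315°))
= 16(cos 180° + i sin 180°)
= -16


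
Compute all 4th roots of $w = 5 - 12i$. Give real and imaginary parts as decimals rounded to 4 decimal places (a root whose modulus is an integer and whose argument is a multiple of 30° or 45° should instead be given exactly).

|w| = 13, arg(w) ≈ 292.619865°
Root modulus = 13^(1/4) ≈ 1.898829
Root arguments: θ_k = (arg(w) + 360°k)/4 for k = 0, 1, ..., 3
Compute each root as (root modulus)(cos θ_k + i sin θ_k) using full-precision intermediates, then round to 4 decimal places.
Roots: 0.5503 + 1.8174i, -1.8174 + 0.5503i, -0.5503 - 1.8174i, 1.8174 - 0.5503i


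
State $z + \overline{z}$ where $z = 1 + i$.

z + conjugate(z) = (a + bi) + (a - bi) = 2a
= 2 * 1 = 2


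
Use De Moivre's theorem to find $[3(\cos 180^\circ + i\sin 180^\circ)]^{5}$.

By De Moivre: z^n = r^n(cos(nθ) + i sin(nθ))
= 3^5(cos(5*180°) + i sin(5*180°))
= 243(cos 180° + i sin 180°)
= -243


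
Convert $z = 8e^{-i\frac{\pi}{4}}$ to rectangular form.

a = r cos θ = 8 * sqrt(2)/2 = 4*sqrt(2)
b = r sin θ = 8 * -sqrt(2)/2 = -4*sqrt(2)
z = 4*sqrt(2) - 4*sqrt(2)i


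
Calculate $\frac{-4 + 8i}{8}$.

Divisor is real, so divide each part by 8:
= -1/2 + i


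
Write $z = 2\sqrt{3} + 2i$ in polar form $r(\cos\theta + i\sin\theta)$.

r = |z| = sqrt(a^2 + b^2) = sqrt((2*sqrt(3))^2 + (2)^2) = sqrt(12 + 4) = sqrt(16) = 4
θ = arctan(b/a) = arctan(2/3.4641) (quadrant-adjusted) = 30°
z = 4(cos 30° + i sin 30°)


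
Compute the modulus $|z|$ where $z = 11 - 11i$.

|z| = sqrt(a^2 + b^2) = sqrt(11^2 + (-11)^2) = sqrt(242) = sqrt(242)


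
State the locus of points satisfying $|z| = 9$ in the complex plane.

|z| = 9 means sqrt(x^2 + y^2) = 9
This is a circle of radius 9 centered at the origin


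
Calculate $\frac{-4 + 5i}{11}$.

Divisor is real, so divide each part by 11:
= -4/11 + (5/11)i


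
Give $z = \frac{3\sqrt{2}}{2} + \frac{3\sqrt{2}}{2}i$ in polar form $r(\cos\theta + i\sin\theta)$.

r = |z| = sqrt(a^2 + b^2) = sqrt((3*sqrt(2)/2)^2 + (3*sqrt(2)/2)^2) = sqrt(9/2 + 9/2) = sqrt(9) = 3
θ = arctan(b/a) = arctan(2.1213/2.1213) (quadrant-adjusted) = 45°
z = 3(cos 45° + i sin 45°)


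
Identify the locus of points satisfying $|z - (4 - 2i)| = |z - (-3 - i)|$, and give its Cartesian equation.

|z - z1| = |z - z2| means z is equidistant from z1 and z2,
i.e. the perpendicular bisector of the segment from (4, -2) to (-3, -1) (midpoint (1/2, -3/2)).
With z = x + yi, square both sides:
(x - 4)^2 + (y - (-2))^2 = (x - (-3))^2 + (y - (-1))^2
The x^2 and y^2 terms cancel: -14x + 2y = 10 - 20 = -10
Simplify: 7x - y = 5
Locus: Perpendicular bisector of the segment from (4, -2) to (-3, -1): the line 7x - y = 5


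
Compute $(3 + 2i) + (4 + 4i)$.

(3 + 4) + (2 + 4)i = 7 + 6i


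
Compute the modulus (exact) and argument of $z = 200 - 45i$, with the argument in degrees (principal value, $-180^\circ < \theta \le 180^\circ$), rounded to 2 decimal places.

|z| = sqrt(200^2 + (-45)^2) = 205
arg(z) = arctan(b/a) = arctan(-45/200) (quadrant-adjusted) = -12.68°


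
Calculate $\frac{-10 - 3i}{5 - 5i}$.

Multiply numerator and denominator by conjugate (5 + 5i):
= (-10 - 3i)(5 + 5i) / (5^2 + (-5)^2)
= (-35 - 65i) / 50
Divide through by 5: (-7 - 13i) / 10
= -7/10 - (13/10)i


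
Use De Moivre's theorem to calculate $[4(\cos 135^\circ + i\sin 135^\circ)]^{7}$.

By De Moivre: z^n = r^n(cos(nθ) + i sin(nθ))
= 4^7(cos(7*135°) + i sin(7*135°))
= 16384(cos 225° + i sin 225°)
= -8192*sqrt(2) - 8192*sqrt(2)i


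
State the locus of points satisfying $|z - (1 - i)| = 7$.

|z - z0| = r describes a circle centered at z0 with radius r
Here z0 = 1 - i and r = 7
Locus: Circle centered at (1, -1) with radius 7


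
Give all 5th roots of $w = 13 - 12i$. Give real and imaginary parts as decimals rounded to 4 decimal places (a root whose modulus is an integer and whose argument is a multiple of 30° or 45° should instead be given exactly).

|w| = sqrt(313) ≈ 17.691806, arg(w) ≈ 317.290610°
Root modulus = sqrt(313)^(1/5) ≈ 1.776456
Root arguments: θ_k = (arg(w) + 360°k)/5 for k = 0, 1, ..., 4
Compute each root as (root modulus)(cos θ_k + i sin θ_k) using full-precision intermediates, then round to 4 decimal places.
Roots: 0.7938 + 1.5892i, -1.2661 + 1.2461i, -1.5763 - 0.8191i, 0.2919 - 1.7523i, 1.7568 - 0.2639i


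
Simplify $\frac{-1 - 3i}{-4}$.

Divisor is real, so divide each part by -4:
= 1/4 + (3/4)i


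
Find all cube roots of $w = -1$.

|w| = 1, arg(w) = 180°
Root modulus = 1^(1/3) = 1
Root arguments: θ_k = (180° + 360°k)/3 for k = 0, 1, ..., 2
Roots: 1/2 + (sqrt(3)/2)i, -1, 1/2 - (sqrt(3)/2)i


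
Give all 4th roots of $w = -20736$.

|w| = 20736, arg(w) = 180°
Root modulus = 20736^(1/4) = 12
Root arguments: θ_k = (180° + 360°k)/4 for k = 0, 1, ..., 3
Roots: 6*sqrt(2) + 6*sqrt(2)i, -6*sqrt(2) + 6*sqrt(2)i, -6*sqrt(2) - 6*sqrt(2)i, 6*sqrt(2) - 6*sqrt(2)i


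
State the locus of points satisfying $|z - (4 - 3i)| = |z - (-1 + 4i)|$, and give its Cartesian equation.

|z - z1| = |z - z2| means z is equidistant from z1 and z2,
i.e. the perpendicular bisector of the segment from (4, -3) to (-1, 4) (midpoint (3/2, 1/2)).
With z = x + yi, square both sides:
(x - 4)^2 + (y - (-3))^2 = (x - (-1))^2 + (y - 4)^2
The x^2 and y^2 terms cancel: -10x + 14y = 17 - 25 = -8
Simplify: 5x - 7y = 4
Locus: Perpendicular bisector of the segment from (4, -3) to (-1, 4): the line 5x - 7y = 4


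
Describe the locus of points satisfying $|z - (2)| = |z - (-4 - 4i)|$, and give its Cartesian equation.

|z - z1| = |z - z2| means z is equidistant from z1 and z2,
i.e. the perpendicular bisector of the segment from (2, 0) to (-4, -4) (midpoint (-1, -2)).
With z = x + yi, square both sides:
(x - 2)^2 + (y - 0)^2 = (x - (-4))^2 + (y - (-4))^2
The x^2 and y^2 terms cancel: -12x + (-8)y = 32 - 4 = 28
Simplify: 3x + 2y = -7
Locus: Perpendicular bisector of the segment from (2, 0) to (-4, -4): the line 3x + 2y = -7


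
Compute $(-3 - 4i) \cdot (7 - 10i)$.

(a1*a2 - b1*b2) + (a1*b2 + b1*a2)i
= (-21 - 40) + (30 + (-28))i
= -61 + 2i


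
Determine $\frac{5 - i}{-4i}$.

Multiply numerator and denominator by conjugate (4i):
= (5 - i)(4i) / (0^2 + (-4)^2)
= (4 + 20i) / 16
Divide through by 4: (1 + 5i) / 4
= 1/4 + (5/4)i


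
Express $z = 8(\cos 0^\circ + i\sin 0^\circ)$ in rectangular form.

a = r cos θ = 8 * 1 = 8
b = r sin θ = 8 * 0 = 0
z = 8


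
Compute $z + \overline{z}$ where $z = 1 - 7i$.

z + conjugate(z) = (a + bi) + (a - bi) = 2a
= 2 * 1 = 2


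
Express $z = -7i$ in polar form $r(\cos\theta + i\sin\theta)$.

r = |z| = sqrt(a^2 + b^2) = sqrt((0)^2 + (-7)^2) = sqrt(0 + 49) = sqrt(49) = 7
a = 0 and b < 0, so z lies on the negative imaginary axis: θ = 270°
z = 7(cos 270° + i sin 270°)


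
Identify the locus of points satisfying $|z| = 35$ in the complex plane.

|z| = 35 means sqrt(x^2 + y^2) = 35
This is a circle of radius 35 centered at the origin


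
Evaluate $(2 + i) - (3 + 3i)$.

(2 - 3) + (1 - 3)i = -1 - 2i


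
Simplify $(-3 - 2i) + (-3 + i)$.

(-3 + (-3)) + (-2 + 1)i = -6 - i


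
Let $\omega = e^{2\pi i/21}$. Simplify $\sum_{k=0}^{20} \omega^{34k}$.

Let ζ = ω^34 = e^(2πi·34/21). Since 21 ∤ 34, ζ ≠ 1.
Sum = Σ_{k=0}^{20} ζ^k = (ζ^21 - 1)/(ζ - 1) = (ω^{34·21} - 1)/(ζ - 1) = (1 - 1)/(ζ - 1) = 0


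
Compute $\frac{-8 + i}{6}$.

Divisor is real, so divide each part by 6:
= -4/3 + (1/6)i


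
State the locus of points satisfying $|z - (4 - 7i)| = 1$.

|z - z0| = r describes a circle centered at z0 with radius r
Here z0 = 4 - 7i and r = 1
Locus: Circle centered at (4, -7) with radius 1


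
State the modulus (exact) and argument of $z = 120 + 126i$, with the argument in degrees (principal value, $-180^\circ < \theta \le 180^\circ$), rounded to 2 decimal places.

|z| = sqrt(120^2 + 126^2) = 174
arg(z) = arctan(b/a) = arctan(126/120) (quadrant-adjusted) = 46.40°


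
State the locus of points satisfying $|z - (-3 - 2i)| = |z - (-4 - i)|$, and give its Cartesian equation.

|z - z1| = |z - z2| means z is equidistant from z1 and z2,
i.e. the perpendicular bisector of the segment from (-3, -2) to (-4, -1) (midpoint (-7/2, -3/2)).
With z = x + yi, square both sides:
(x - (-3))^2 + (y - (-2))^2 = (x - (-4))^2 + (y - (-1))^2
The x^2 and y^2 terms cancel: -2x + 2y = 17 - 13 = 4
Simplify: x - y = -2
Locus: Perpendicular bisector of the segment from (-3, -2) to (-4, -1): the line x - y = -2


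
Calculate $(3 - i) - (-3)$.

(3 - (-3)) + (-1 - 0)i = 6 - i


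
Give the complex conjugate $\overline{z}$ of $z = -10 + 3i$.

If z = a + bi, then conjugate(z) = a - bi
conjugate(-10 + 3i) = -10 - 3i


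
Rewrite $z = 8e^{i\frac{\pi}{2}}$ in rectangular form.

a = r cos θ = 8 * 0 = 0
b = r sin θ = 8 * 1 = 8
z = 8i


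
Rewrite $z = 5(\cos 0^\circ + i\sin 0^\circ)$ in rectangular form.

a = r cos θ = 5 * 1 = 5
b = r sin θ = 5 * 0 = 0
z = 5


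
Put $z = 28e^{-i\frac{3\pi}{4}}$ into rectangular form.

a = r cos θ = 28 * -sqrt(2)/2 = -14*sqrt(2)
b = r sin θ = 28 * -sqrt(2)/2 = -14*sqrt(2)
z = -14*sqrt(2) - 14*sqrt(2)i


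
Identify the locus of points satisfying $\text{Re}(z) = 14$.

Re(z) = x where z = x + yi; the equation x = 14 is satisfied by all points with that x-coordinate
Locus: Vertical line x = 14


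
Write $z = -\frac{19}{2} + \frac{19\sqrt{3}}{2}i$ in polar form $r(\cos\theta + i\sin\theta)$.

r = |z| = sqrt(a^2 + b^2) = sqrt((-19/2)^2 + (19*sqrt(3)/2)^2) = sqrt(361/4 + 1083/4) = sqrt(361) = 19
θ = arctan(b/a) = arctan(16.4545/-9.5) (quadrant-adjusted) = 120°
z = 19(cos 120° + i sin 120°)


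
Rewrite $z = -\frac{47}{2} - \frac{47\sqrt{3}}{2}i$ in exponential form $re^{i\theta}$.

r = |z| = sqrt((-47/2)^2 + (-47*sqrt(3)/2)^2) = sqrt(2209/4 + 6627/4) = sqrt(2209) = 47
θ = arctan(b/a) = arctan(-40.7032/-23.5) (quadrant-adjusted) = 240° = 4π/3
z = 47e^(i*4π/3)


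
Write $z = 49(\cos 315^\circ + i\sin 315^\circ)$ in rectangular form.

a = r cos θ = 49 * sqrt(2)/2 = 49*sqrt(2)/2
b = r sin θ = 49 * -sqrt(2)/2 = -49*sqrt(2)/2
z = 49*sqrt(2)/2 - (49*sqrt(2)/2)i


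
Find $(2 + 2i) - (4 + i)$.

(2 - 4) + (2 - 1)i = -2 + i


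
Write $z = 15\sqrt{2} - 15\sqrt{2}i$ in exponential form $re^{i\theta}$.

r = |z| = sqrt((15*sqrt(2))^2 + (-15*sqrt(2))^2) = sqrt(450 + 450) = sqrt(900) = 30
θ = arctan(b/a) = arctan(-21.2132/21.2132) (quadrant-adjusted) = -45° = -π/4
z = 30e^(-i*π/4)


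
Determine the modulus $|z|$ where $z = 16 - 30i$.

|z| = sqrt(a^2 + b^2) = sqrt(16^2 + (-30)^2) = sqrt(1156) = 34


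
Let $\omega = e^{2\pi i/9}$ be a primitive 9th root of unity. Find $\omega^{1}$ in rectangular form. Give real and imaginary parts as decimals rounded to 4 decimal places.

ω^1 = e^(2πi·1/9) = e^(i·2π/9)
= cos(2π/9) + i sin(2π/9)
= 0.7660 + 0.6428i


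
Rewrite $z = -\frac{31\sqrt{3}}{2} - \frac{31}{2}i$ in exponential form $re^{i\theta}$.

r = |z| = sqrt((-31*sqrt(3)/2)^2 + (-31/2)^2) = sqrt(2883/4 + 961/4) = sqrt(961) = 31
θ = arctan(b/a) = arctan(-15.5/-26.8468) (quadrant-adjusted) = -150° = -5π/6
z = 31e^(-i*5π/6)


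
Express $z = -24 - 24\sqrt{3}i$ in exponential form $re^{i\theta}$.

r = |z| = sqrt((-24)^2 + (-24*sqrt(3))^2) = sqrt(576 + 1728) = sqrt(2304) = 48
θ = arctan(b/a) = arctan(-41.5692/-24) (quadrant-adjusted) = -120° = -2π/3
z = 48e^(-i*2π/3)


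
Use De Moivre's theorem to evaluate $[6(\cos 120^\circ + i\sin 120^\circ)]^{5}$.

By De Moivre: z^n = r^n(cos(nθ) + i sin(nθ))
= 6^5(cos(5*120°) + i sin(5*120°))
= 7776(cos 240° + i sin 240°)
= -3888 - 3888*sqrt(3)i


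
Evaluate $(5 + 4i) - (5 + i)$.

(5 - 5) + (4 - 1)i = 3i


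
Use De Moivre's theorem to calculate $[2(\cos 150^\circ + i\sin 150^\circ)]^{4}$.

By De Moivre: z^n = r^n(cos(nθ) + i sin(nθ))
= 2^4(cos(4*150°) + i sin(4*150°))
= 16(cos 240° + i sin 240°)
= -8 - 8*sqrt(3)i


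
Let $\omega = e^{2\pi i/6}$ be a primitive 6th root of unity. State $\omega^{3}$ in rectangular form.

ω^3 = e^(2πi·3/6) = e^(i·1π)
= cos(1π) + i sin(1π)
= -1


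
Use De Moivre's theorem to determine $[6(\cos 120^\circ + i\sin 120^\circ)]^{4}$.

By De Moivre: z^n = r^n(cos(nθ) + i sin(nθ))
= 6^4(cos(4*120°) + i sin(4*120°))
= 1296(cos 120° + i sin 120°)
= -648 + 648*sqrt(3)i


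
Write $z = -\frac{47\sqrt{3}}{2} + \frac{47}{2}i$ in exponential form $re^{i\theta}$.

r = |z| = sqrt((-47*sqrt(3)/2)^2 + (47/2)^2) = sqrt(6627/4 + 2209/4) = sqrt(2209) = 47
θ = arctan(b/a) = arctan(23.5/-40.7032) (quadrant-adjusted) = 150° = 5π/6
z = 47e^(i*5π/6)


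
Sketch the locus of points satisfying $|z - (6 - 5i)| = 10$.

|z - z0| = r describes a circle centered at z0 with radius r
Here z0 = 6 - 5i and r = 10
Locus: Circle centered at (6, -5) with radius 10


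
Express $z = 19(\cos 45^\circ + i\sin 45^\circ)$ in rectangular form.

a = r cos θ = 19 * sqrt(2)/2 = 19*sqrt(2)/2
b = r sin θ = 19 * sqrt(2)/2 = 19*sqrt(2)/2
z = 19*sqrt(2)/2 + (19*sqrt(2)/2)i


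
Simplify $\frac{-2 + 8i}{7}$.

Divisor is real, so divide each part by 7:
= -2/7 + (8/7)i


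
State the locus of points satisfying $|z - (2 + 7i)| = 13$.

|z - z0| = r describes a circle centered at z0 with radius r
Here z0 = 2 + 7i and r = 13
Locus: Circle centered at (2, 7) with radius 13


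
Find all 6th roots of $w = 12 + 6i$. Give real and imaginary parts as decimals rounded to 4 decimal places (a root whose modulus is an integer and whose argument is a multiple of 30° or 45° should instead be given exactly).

|w| = sqrt(180) ≈ 13.416408, arg(w) ≈ 26.565051°
Root modulus = sqrt(180)^(1/6) ≈ 1.541485
Root arguments: θ_k = (arg(w) + 360°k)/6 for k = 0, 1, ..., 5
Compute each root as (root modulus)(cos θ_k + i sin θ_k) using full-precision intermediates, then round to 4 decimal places.
Roots: 1.5369 + 0.1190i, 0.6654 + 1.3905i, -0.8715 + 1.2715i, -1.5369 - 0.1190i, -0.6654 - 1.3905i, 0.8715 - 1.2715i


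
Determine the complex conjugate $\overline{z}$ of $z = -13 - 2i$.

If z = a + bi, then conjugate(z) = a - bi
conjugate(-13 - 2i) = -13 + 2i


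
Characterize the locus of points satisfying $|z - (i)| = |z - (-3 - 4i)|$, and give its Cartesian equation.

|z - z1| = |z - z2| means z is equidistant from z1 and z2,
i.e. the perpendicular bisector of the segment from (0, 1) to (-3, -4) (midpoint (-3/2, -3/2)).
With z = x + yi, square both sides:
(x - 0)^2 + (y - 1)^2 = (x - (-3))^2 + (y - (-4))^2
The x^2 and y^2 terms cancel: -6x + (-10)y = 25 - 1 = 24
Simplify: 3x + 5y = -12
Locus: Perpendicular bisector of the segment from (0, 1) to (-3, -4): the line 3x + 5y = -12


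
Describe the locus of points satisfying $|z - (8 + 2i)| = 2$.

|z - z0| = r describes a circle centered at z0 with radius r
Here z0 = 8 + 2i and r = 2
Locus: Circle centered at (8, 2) with radius 2


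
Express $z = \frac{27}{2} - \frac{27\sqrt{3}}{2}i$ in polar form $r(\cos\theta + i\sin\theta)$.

r = |z| = sqrt(a^2 + b^2) = sqrt((27/2)^2 + (-27*sqrt(3)/2)^2) = sqrt(729/4 + 2187/4) = sqrt(729) = 27
θ = arctan(b/a) = arctan(-23.3827/13.5) (quadrant-adjusted) = 300°
z = 27(cos 300° + i sin 300°)


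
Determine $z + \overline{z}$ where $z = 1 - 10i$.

z + conjugate(z) = (a + bi) + (a - bi) = 2a
= 2 * 1 = 2


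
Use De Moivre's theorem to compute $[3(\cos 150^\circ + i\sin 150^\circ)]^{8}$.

By De Moivre: z^n = r^n(cos(nθ) + i sin(nθ))
= 3^8(cos(8*150°) + i sin(8*150°))
= 6561(cos 120° + i sin 120°)
= -6561/2 + (6561*sqrt(3)/2)i


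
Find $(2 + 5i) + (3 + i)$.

(2 + 3) + (5 + 1)i = 5 + 6i


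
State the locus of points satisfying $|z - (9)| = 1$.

|z - z0| = r describes a circle centered at z0 with radius r
Here z0 = 9 and r = 1
Locus: Circle centered at (9, 0) with radius 1


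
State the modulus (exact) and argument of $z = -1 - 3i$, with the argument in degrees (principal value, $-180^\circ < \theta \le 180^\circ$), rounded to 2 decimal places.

|z| = sqrt((-1)^2 + (-3)^2) = sqrt(10)
arg(z) = arctan(b/a) = arctan(-3/-1) (quadrant-adjusted) = -108.43°


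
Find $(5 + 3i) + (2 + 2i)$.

(5 + 2) + (3 + 2)i = 7 + 5i


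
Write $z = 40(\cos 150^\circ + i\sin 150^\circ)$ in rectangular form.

a = r cos θ = 40 * -sqrt(3)/2 = -20*sqrt(3)
b = r sin θ = 40 * 1/2 = 20
z = -20*sqrt(3) + 20i


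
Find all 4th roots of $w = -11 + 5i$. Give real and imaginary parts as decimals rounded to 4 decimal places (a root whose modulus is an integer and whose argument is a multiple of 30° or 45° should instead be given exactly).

|w| = sqrt(146) ≈ 12.083046, arg(w) ≈ 155.556045°
Root modulus = sqrt(146)^(1/4) ≈ 1.864422
Root arguments: θ_k = (arg(w) + 360°k)/4 for k = 0, 1, ..., 3
Compute each root as (root modulus)(cos θ_k + i sin θ_k) using full-precision intermediates, then round to 4 decimal places.
Roots: 1.4512 + 1.1705i, -1.1705 + 1.4512i, -1.4512 - 1.1705i, 1.1705 - 1.4512i
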